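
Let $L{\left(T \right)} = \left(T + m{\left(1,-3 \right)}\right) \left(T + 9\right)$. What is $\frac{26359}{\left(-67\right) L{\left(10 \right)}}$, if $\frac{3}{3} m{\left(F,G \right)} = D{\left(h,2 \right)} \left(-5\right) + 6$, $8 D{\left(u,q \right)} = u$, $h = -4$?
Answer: $- \frac{52718}{47101} \approx -1.1193$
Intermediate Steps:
$D{\left(u,q \right)} = \frac{u}{8}$
$m{\left(F,G \right)} = \frac{17}{2}$ ($m{\left(F,G \right)} = \frac{1}{8} \left(-4\right) \left(-5\right) + 6 = \left(- \frac{1}{2}\right) \left(-5\right) + 6 = \frac{5}{2} + 6 = \frac{17}{2}$)
$L{\left(T \right)} = \left(9 + T\right) \left(\frac{17}{2} + T\right)$ ($L{\left(T \right)} = \left(T + \frac{17}{2}\right) \left(T + 9\right) = \left(\frac{17}{2} + T\right) \left(9 + T\right) = \left(9 + T\right) \left(\frac{17}{2} + T\right)$)
$\frac{26359}{\left(-67\right) L{\left(10 \right)}} = \frac{26359}{\left(-67\right) \left(\frac{153}{2} + 10^{2} + \frac{35}{2} \cdot 10\right)} = \frac{26359}{\left(-67\right) \left(\frac{153}{2} + 100 + 175\right)} = \frac{26359}{\left(-67\right) \frac{703}{2}} = \frac{26359}{- \frac{47101}{2}} = 26359 \left(- \frac{2}{47101}\right) = - \frac{52718}{47101}$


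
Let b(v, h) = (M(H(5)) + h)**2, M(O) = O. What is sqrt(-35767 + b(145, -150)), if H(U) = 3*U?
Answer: 7*I*sqrt(358) ≈ 132.45*I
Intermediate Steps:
b(v, h) = (15 + h)**2 (b(v, h) = (3*5 + h)**2 = (15 + h)**2)
sqrt(-35767 + b(145, -150)) = sqrt(-35767 + (15 - 150)**2) = sqrt(-35767 + (-135)**2) = sqrt(-35767 + 18225) = sqrt(-17542) = 7*I*sqrt(358)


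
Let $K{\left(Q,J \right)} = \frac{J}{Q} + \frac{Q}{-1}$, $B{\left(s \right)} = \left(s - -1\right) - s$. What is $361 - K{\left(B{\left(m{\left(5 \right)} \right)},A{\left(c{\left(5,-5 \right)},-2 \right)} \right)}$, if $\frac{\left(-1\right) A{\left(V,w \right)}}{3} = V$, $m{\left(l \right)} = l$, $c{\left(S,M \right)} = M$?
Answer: $347$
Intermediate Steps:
$B{\left(s \right)} = 1$ ($B{\left(s \right)} = \left(s + 1\right) - s = \left(1 + s\right) - s = 1$)
$A{\left(V,w \right)} = - 3 V$
$K{\left(Q,J \right)} = - Q + \frac{J}{Q}$ ($K{\left(Q,J \right)} = \frac{J}{Q} + Q \left(-1\right) = \frac{J}{Q} - Q = - Q + \frac{J}{Q}$)
$361 - K{\left(B{\left(m{\left(5 \right)} \right)},A{\left(c{\left(5,-5 \right)},-2 \right)} \right)} = 361 - \left(\left(-1\right) 1 + \frac{\left(-3\right) \left(-5\right)}{1}\right) = 361 - \left(-1 + 15 \cdot 1\right) = 361 - \left(-1 + 15\right) = 361 - 14 = 347$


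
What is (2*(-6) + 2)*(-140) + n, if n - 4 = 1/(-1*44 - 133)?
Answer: 248507/177 ≈ 1404.0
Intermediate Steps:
n = 707/177 (n = 4 + 1/(-1*44 - 133) = 4 + 1/(-44 - 133) = 4 + 1/(-177) = 4 - 1/177 = 707/177 ≈ 3.9944)
(2*(-6) + 2)*(-140) + n = (2*(-6) + 2)*(-140) + 707/177 = (-12 + 2)*(-140) + 707/177 = -10*(-140) + 707/177 = 1400 + 707/177 = 248507/177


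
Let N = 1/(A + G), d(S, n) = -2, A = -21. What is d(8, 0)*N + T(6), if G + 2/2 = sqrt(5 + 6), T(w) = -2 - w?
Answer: -340/43 + 2*sqrt(11)/473 ≈ -7.8930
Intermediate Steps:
G = -1 + sqrt(11) (G = -1 + sqrt(5 + 6) = -1 + sqrt(11) ≈ 2.3166)
N = 1/(-22 + sqrt(11)) (N = 1/(-21 + (-1 + sqrt(11))) = 1/(-22 + sqrt(11)) ≈ -0.053524)
d(8, 0)*N + T(6) = -2*(-2/43 - sqrt(11)/473) + (-2 - 1*6) = (4/43 + 2*sqrt(11)/473) + (-2 - 6) = (4/43 + 2*sqrt(11)/473) - 8 = -340/43 + 2*sqrt(11)/473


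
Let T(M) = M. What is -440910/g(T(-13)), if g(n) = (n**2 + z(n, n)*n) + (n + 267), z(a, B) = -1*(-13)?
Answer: -220455/127 ≈ -1735.9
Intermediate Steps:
z(a, B) = 13
g(n) = 267 + n**2 + 14*n (g(n) = (n**2 + 13*n) + (n + 267) = (n**2 + 13*n) + (267 + n) = 267 + n**2 + 14*n)
-440910/g(T(-13)) = -440910/(267 + (-13)**2 + 14*(-13)) = -440910/(267 + 169 - 182) = -440910/254 = -440910*1/254 = -220455/127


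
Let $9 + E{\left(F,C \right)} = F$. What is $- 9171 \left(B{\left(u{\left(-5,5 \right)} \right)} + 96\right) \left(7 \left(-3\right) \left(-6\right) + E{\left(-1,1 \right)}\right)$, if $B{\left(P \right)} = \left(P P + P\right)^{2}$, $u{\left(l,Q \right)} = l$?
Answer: $-527662656$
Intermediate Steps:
$E{\left(F,C \right)} = -9 + F$
$B{\left(P \right)} = \left(P + P^{2}\right)^{2}$ ($B{\left(P \right)} = \left(P^{2} + P\right)^{2} = \left(P + P^{2}\right)^{2}$)
$- 9171 \left(B{\left(u{\left(-5,5 \right)} \right)} + 96\right) \left(7 \left(-3\right) \left(-6\right) + E{\left(-1,1 \right)}\right) = - 9171 \left(\left(-5\right)^{2} \left(1 - 5\right)^{2} + 96\right) \left(7 \left(-3\right) \left(-6\right) - 10\right) = - 9171 \left(25 \left(-4\right)^{2} + 96\right) \left(\left(-21\right) \left(-6\right) - 10\right) = - 9171 \left(25 \cdot 16 + 96\right) \left(126 - 10\right) = - 9171 \left(400 + 96\right) 116 = - 9171 \cdot 496 \cdot 116 = \left(-9171\right) 57536 = -527662656$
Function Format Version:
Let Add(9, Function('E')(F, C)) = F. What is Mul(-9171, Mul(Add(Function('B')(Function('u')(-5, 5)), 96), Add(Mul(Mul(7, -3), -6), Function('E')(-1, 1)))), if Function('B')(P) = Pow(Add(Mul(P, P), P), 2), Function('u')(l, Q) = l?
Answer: -527662656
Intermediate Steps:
Function('E')(F, C) = Add(-9, F)
Function('B')(P) = Pow(Add(P, Pow(P, 2)), 2) (Function('B')(P) = Pow(Add(Pow(P, 2), P), 2) = Pow(Add(P, Pow(P, 2)), 2))
Mul(-9171, Mul(Add(Function('B')(Function('u')(-5, 5)), 96), Add(Mul(Mul(7, -3), -6), Function('E')(-1, 1)))) = Mul(-9171, Mul(Add(Mul(Pow(-5, 2), Pow(Add(1, -5), 2)), 96), Add(Mul(Mul(7, -3), -6), Add(-9, -1)))) = Mul(-9171, Mul(Add(Mul(25, Pow(-4, 2)), 96), Add(Mul(-21, -6), -10))) = Mul(-9171, Mul(Add(Mul(25, 16), 96), Add(126, -10))) = Mul(-9171, Mul(Add(400, 96), 116)) = Mul(-9171, Mul(496, 116)) = Mul(-9171, 57536) = -527662656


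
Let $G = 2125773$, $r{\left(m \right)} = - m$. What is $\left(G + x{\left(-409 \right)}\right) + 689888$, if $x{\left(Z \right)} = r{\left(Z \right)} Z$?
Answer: $2648380$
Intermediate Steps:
$x{\left(Z \right)} = - Z^{2}$ ($x{\left(Z \right)} = - Z Z = - Z^{2}$)
$\left(G + x{\left(-409 \right)}\right) + 689888 = \left(2125773 - \left(-409\right)^{2}\right) + 689888 = \left(2125773 - 167281\right) + 689888 = 1958492 + 689888 = 2648380$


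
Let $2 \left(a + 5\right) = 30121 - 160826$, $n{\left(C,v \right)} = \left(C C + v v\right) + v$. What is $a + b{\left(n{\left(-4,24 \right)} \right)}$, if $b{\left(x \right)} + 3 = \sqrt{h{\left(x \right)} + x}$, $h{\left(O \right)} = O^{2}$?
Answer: $- \frac{130721}{2} + 2 \sqrt{95018} \approx -64744.0$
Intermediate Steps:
$n{\left(C,v \right)} = v + C^{2} + v^{2}$ ($n{\left(C,v \right)} = \left(C^{2} + v^{2}\right) + v = v + C^{2} + v^{2}$)
$b{\left(x \right)} = -3 + \sqrt{x + x^{2}}$ ($b{\left(x \right)} = -3 + \sqrt{x^{2} + x} = -3 + \sqrt{x + x^{2}}$)
$a = - \frac{130715}{2}$ ($a = -5 + \frac{30121 - 160826}{2} = -5 + \frac{1}{2} \left(-130705\right) = -5 - \frac{130705}{2} = - \frac{130715}{2} \approx -65358.0$)
$a + b{\left(n{\left(-4,24 \right)} \right)} = - \frac{130715}{2} - \left(3 - \sqrt{\left(24 + \left(-4\right)^{2} + 24^{2}\right) \left(1 + \left(24 + \left(-4\right)^{2} + 24^{2}\right)\right)}\right) = - \frac{130715}{2} - \left(3 - \sqrt{\left(24 + 16 + 576\right) \left(1 + \left(24 + 16 + 576\right)\right)}\right) = - \frac{130715}{2} - \left(3 - \sqrt{616 \left(1 + 616\right)}\right) = - \frac{130715}{2} - \left(3 - \sqrt{616 \cdot 617}\right) = - \frac{130715}{2} - \left(3 - \sqrt{380072}\right) = - \frac{130715}{2} - \left(3 - 2 \sqrt{95018}\right) = - \frac{130721}{2} + 2 \sqrt{95018}$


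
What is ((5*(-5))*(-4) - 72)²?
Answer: 784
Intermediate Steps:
((5*(-5))*(-4) - 72)² = (-25*(-4) - 72)² = (100 - 72)² = 28² = 784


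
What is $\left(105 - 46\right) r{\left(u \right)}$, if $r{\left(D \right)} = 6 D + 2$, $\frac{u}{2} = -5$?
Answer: $-3422$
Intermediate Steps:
$u = -10$ ($u = 2 \left(-5\right) = -10$)
$r{\left(D \right)} = 2 + 6 D$
$\left(105 - 46\right) r{\left(u \right)} = \left(105 - 46\right) \left(2 + 6 \left(-10\right)\right) = 59 \left(2 - 60\right) = 59 \left(-58\right) = -3422$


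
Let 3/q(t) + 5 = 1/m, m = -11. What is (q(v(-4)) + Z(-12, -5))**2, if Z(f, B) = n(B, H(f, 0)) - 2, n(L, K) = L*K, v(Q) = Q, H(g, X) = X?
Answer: 21025/3136 ≈ 6.7044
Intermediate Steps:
q(t) = -33/56 (q(t) = 3/(-5 + 1/(-11)) = 3/(-5 - 1/11) = 3/(-56/11) = 3*(-11/56) = -33/56)
n(L, K) = K*L
Z(f, B) = -2 (Z(f, B) = 0*B - 2 = 0 - 2 = -2)
(q(v(-4)) + Z(-12, -5))**2 = (-33/56 - 2)**2 = (-145/56)**2 = 21025/3136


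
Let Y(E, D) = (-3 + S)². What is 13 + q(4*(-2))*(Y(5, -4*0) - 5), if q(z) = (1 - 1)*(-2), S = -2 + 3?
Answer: 13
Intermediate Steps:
S = 1
q(z) = 0 (q(z) = 0*(-2) = 0)
Y(E, D) = 4 (Y(E, D) = (-3 + 1)² = (-2)² = 4)
13 + q(4*(-2))*(Y(5, -4*0) - 5) = 13 + 0*(4 - 5) = 13 + 0*(-1) = 13 + 0 = 13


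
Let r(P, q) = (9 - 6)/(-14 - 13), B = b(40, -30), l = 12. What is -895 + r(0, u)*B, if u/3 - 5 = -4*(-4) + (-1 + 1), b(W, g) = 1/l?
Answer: -96661/108 ≈ -895.01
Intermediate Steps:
b(W, g) = 1/12
B = 1/12 ≈ 0.083333
u = 63 (u = 15 + 3*(-4*(-4) + (-1 + 1)) = 15 + 3*(16 + 0) = 15 + 3*16 = 15 + 48 = 63)
r(P, q) = -1/9 (r(P, q) = 3/(-27) = 3*(-1/27) = -1/9)
-895 + r(0, u)*B = -895 - 1/9*1/12 = -895 - 1/108 = -96661/108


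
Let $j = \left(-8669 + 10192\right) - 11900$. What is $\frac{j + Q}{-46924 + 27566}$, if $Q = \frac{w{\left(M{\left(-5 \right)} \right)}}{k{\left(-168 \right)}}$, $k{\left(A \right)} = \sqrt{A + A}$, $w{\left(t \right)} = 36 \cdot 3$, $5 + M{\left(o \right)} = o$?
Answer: $\frac{10377}{19358} + \frac{9 i \sqrt{21}}{135506} \approx 0.53606 + 0.00030436 i$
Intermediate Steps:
$M{\left(o \right)} = -5 + o$
$w{\left(t \right)} = 108$
$k{\left(A \right)} = \sqrt{2} \sqrt{A}$ ($k{\left(A \right)} = \sqrt{2 A} = \sqrt{2} \sqrt{A}$)
$j = -10377$ ($j = 1523 - 11900 = -10377$)
$Q = - \frac{9 i \sqrt{21}}{7}$ ($Q = \frac{108}{\sqrt{2} \sqrt{-168}} = \frac{108}{\sqrt{2} \cdot 2 i \sqrt{42}} = \frac{108}{4 i \sqrt{21}} = 108 \left(- \frac{i \sqrt{21}}{84}\right) = - \frac{9 i \sqrt{21}}{7} \approx - 5.8919 i$)
$\frac{j + Q}{-46924 + 27566} = \frac{-10377 - \frac{9 i \sqrt{21}}{7}}{-46924 + 27566} = \frac{-10377 - \frac{9 i \sqrt{21}}{7}}{-19358} = \left(-10377 - \frac{9 i \sqrt{21}}{7}\right) \left(- \frac{1}{19358}\right) = \frac{10377}{19358} + \frac{9 i \sqrt{21}}{135506}$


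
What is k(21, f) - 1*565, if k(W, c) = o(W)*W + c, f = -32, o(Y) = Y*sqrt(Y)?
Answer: -597 + 441*sqrt(21) ≈ 1423.9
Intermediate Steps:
o(Y) = Y**(3/2)
k(W, c) = c + W**(5/2) (k(W, c) = W**(3/2)*W + c = W**(5/2) + c = c + W**(5/2))
k(21, f) - 1*565 = (-32 + 21**(5/2)) - 1*565 = (-32 + 441*sqrt(21)) - 565 = -597 + 441*sqrt(21)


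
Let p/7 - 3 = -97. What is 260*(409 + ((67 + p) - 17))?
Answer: -51740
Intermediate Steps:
p = -658 (p = 21 + 7*(-97) = 21 - 679 = -658)
260*(409 + ((67 + p) - 17)) = 260*(409 + ((67 - 658) - 17)) = 260*(409 + (-591 - 17)) = 260*(409 - 608) = 260*(-199) = -51740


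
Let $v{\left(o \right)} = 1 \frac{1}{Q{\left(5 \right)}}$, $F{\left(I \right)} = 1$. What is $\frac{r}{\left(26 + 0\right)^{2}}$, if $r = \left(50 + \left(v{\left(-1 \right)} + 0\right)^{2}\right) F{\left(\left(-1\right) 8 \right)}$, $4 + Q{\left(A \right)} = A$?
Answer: $\frac{51}{676} \approx 0.075444$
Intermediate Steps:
$Q{\left(A \right)} = -4 + A$
$v{\left(o \right)} = 1$ ($v{\left(o \right)} = 1 \frac{1}{-4 + 5} = 1 \cdot 1^{-1} = 1 \cdot 1 = 1$)
$r = 51$ ($r = \left(50 + \left(1 + 0\right)^{2}\right) 1 = \left(50 + 1^{2}\right) 1 = \left(50 + 1\right) 1 = 51 \cdot 1 = 51$)
$\frac{r}{\left(26 + 0\right)^{2}} = \frac{51}{\left(26 + 0\right)^{2}} = \frac{51}{26^{2}} = \frac{51}{676}$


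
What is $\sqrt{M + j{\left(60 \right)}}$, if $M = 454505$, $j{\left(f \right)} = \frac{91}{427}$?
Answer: $\frac{\sqrt{1691213898}}{61} \approx 674.17$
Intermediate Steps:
$j{\left(f \right)} = \frac{13}{61}$ ($j{\left(f \right)} = 91 \cdot \frac{1}{427} = \frac{13}{61}$)
$\sqrt{M + j{\left(60 \right)}} = \sqrt{454505 + \frac{13}{61}} = \sqrt{\frac{27724818}{61}} = \frac{\sqrt{1691213898}}{61}$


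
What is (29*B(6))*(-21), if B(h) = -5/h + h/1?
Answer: -6293/2 ≈ -3146.5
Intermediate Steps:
B(h) = h - 5/h (B(h) = -5/h + h*1 = -5/h + h = h - 5/h)
(29*B(6))*(-21) = (29*(6 - 5/6))*(-21) = (29*(6 - 5*⅙))*(-21) = (29*(6 - ⅚))*(-21) = (29*(31/6))*(-21) = (899/6)*(-21) = -6293/2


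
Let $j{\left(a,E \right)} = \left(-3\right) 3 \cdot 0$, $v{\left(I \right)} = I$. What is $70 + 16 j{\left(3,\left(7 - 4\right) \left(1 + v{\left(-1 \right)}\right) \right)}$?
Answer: $70$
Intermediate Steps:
$j{\left(a,E \right)} = 0$ ($j{\left(a,E \right)} = \left(-9\right) 0 = 0$)
$70 + 16 j{\left(3,\left(7 - 4\right) \left(1 + v{\left(-1 \right)}\right) \right)} = 70 + 16 \cdot 0 = 70 + 0 = 70$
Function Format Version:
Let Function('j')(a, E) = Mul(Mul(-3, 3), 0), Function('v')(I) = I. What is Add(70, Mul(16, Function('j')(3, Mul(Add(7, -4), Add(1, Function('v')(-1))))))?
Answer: 70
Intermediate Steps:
Function('j')(a, E) = 0 (Function('j')(a, E) = Mul(-9, 0) = 0)
Add(70, Mul(16, Function('j')(3, Mul(Add(7, -4), Add(1, Function('v')(-1)))))) = Add(70, Mul(16, 0)) = Add(70, 0) = 70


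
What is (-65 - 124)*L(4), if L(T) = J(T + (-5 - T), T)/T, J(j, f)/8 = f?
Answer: -1512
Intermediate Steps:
J(j, f) = 8*f
L(T) = 8 (L(T) = (8*T)/T = 8)
(-65 - 124)*L(4) = (-65 - 124)*8 = -189*8 = -1512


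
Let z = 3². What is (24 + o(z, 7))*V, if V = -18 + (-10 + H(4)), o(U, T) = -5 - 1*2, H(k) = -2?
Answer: -510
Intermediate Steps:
z = 9
o(U, T) = -7 (o(U, T) = -5 - 2 = -7)
V = -30 (V = -18 + (-10 - 2) = -18 - 12 = -30)
(24 + o(z, 7))*V = (24 - 7)*(-30) = 17*(-30) = -510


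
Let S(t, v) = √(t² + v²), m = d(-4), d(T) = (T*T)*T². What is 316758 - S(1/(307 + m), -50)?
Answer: 316758 - √792422501/563 ≈ 3.1671e+5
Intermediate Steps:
d(T) = T⁴ (d(T) = T²*T² = T⁴)
m = 256 (m = (-4)⁴ = 256)
316758 - S(1/(307 + m), -50) = 316758 - √((1/(307 + 256))² + (-50)²) = 316758 - √((1/563)² + 2500) = 316758 - √(1/316969 + 2500) = 316758 - √(792422501/316969) = 316758 - √792422501/563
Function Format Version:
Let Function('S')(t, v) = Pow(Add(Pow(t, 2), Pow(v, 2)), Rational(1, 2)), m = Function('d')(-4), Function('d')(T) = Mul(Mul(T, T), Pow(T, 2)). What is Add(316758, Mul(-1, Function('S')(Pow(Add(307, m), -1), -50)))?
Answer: Add(316758, Mul(Rational(-1, 563), Pow(792422501, Rational(1, 2)))) ≈ 3.1671e+5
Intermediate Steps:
Function('d')(T) = Pow(T, 4) (Function('d')(T) = Mul(Pow(T, 2), Pow(T, 2)) = Pow(T, 4))
m = 256 (m = Pow(-4, 4) = 256)
Add(316758, Mul(-1, Function('S')(Pow(Add(307, m), -1), -50))) = Add(316758, Mul(-1, Pow(Add(Pow(Pow(Add(307, 256), -1), 2), Pow(-50, 2)), Rational(1, 2)))) = Add(316758, Mul(-1, Pow(Add(Pow(Pow(563, -1), 2), 2500), Rational(1, 2)))) = Add(316758, Mul(-1, Pow(Add(Pow(Rational(1, 563), 2), 2500), Rational(1, 2)))) = Add(316758, Mul(-1, Pow(Add(Rational(1, 316969), 2500), Rational(1, 2)))) = Add(316758, Mul(-1, Pow(Rational(792422501, 316969), Rational(1, 2)))) = Add(316758, Mul(-1, Mul(Rational(1, 563), Pow(792422501, Rational(1, 2))))) = Add(316758, Mul(Rational(-1, 563), Pow(792422501, Rational(1, 2))))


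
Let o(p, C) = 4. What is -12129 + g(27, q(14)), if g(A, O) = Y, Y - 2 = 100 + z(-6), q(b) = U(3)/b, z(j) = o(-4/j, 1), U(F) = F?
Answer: -12023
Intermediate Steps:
z(j) = 4
q(b) = 3/b
Y = 106 (Y = 2 + (100 + 4) = 2 + 104 = 106)
g(A, O) = 106
-12129 + g(27, q(14)) = -12129 + 106 = -12023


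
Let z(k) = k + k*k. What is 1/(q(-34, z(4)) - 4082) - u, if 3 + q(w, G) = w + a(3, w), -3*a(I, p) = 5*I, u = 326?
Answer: -1344425/4124 ≈ -326.00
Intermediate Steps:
z(k) = k + k²
a(I, p) = -5*I/3
q(w, G) = -8 + w (q(w, G) = -3 + (w - 5/3*3) = -3 + (w - 5) = -3 + (-5 + w) = -8 + w)
1/(q(-34, z(4)) - 4082) - u = 1/((-8 - 34) - 4082) - 1*326 = 1/(-42 - 4082) - 326 = 1/(-4124) - 326 = -1/4124 - 326 = -1344425/4124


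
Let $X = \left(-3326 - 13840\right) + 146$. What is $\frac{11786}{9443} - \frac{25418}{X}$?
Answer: $\frac{3102957}{1131830} \approx 2.7415$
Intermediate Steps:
$X = -17020$ ($X = -17166 + 146 = -17020$)
$\frac{11786}{9443} - \frac{25418}{X} = \frac{11786}{9443} - \frac{25418}{-17020} = 11786 \cdot \frac{1}{9443} - - \frac{12709}{8510} = \frac{166}{133} + \frac{12709}{8510} = \frac{3102957}{1131830}$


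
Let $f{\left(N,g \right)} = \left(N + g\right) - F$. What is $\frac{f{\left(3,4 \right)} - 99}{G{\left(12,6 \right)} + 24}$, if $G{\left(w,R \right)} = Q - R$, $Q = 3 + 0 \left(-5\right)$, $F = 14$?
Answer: $- \frac{106}{21} \approx -5.0476$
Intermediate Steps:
$Q = 3$ ($Q = 3 + 0 = 3$)
$f{\left(N,g \right)} = -14 + N + g$ ($f{\left(N,g \right)} = \left(N + g\right) - 14 = -14 + N + g$)
$G{\left(w,R \right)} = 3 - R$
$\frac{f{\left(3,4 \right)} - 99}{G{\left(12,6 \right)} + 24} = \frac{\left(-14 + 3 + 4\right) - 99}{\left(3 - 6\right) + 24} = \frac{-7 - 99}{\left(3 - 6\right) + 24} = - \frac{106}{-3 + 24} = - \frac{106}{21}$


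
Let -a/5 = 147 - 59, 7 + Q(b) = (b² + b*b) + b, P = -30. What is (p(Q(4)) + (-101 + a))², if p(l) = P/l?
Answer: 247086961/841 ≈ 2.9380e+5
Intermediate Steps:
Q(b) = -7 + b + 2*b² (Q(b) = -7 + ((b² + b*b) + b) = -7 + ((b² + b²) + b) = -7 + (2*b² + b) = -7 + (b + 2*b²) = -7 + b + 2*b²)
p(l) = -30/l
a = -440 (a = -5*(147 - 59) = -5*88 = -440)
(p(Q(4)) + (-101 + a))² = (-30/(-7 + 4 + 2*4²) + (-101 - 440))² = (-30/(-7 + 4 + 2*16) - 541)² = (-30/(-7 + 4 + 32) - 541)² = (-30/29 - 541)² = (-15719/29)² = 247086961/841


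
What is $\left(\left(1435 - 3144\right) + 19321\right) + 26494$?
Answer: $44106$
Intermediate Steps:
$\left(\left(1435 - 3144\right) + 19321\right) + 26494 = \left(-1709 + 19321\right) + 26494 = 17612 + 26494 = 44106$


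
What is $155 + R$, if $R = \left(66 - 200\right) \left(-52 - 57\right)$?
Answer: $14761$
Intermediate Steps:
$R = 14606$ ($R = \left(-134\right) \left(-109\right) = 14606$)
$155 + R = 155 + 14606 = 14761$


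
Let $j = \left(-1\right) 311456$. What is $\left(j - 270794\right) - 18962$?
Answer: $-601212$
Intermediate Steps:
$j = -311456$
$\left(j - 270794\right) - 18962 = \left(-311456 - 270794\right) - 18962 = -582250 - 18962 = -601212$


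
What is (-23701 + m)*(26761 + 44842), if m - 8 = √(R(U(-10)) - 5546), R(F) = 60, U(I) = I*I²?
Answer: -1696489879 + 71603*I*√5486 ≈ -1.6965e+9 + 5.3035e+6*I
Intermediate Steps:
U(I) = I³
m = 8 + I*√5486 (m = 8 + √(60 - 5546) = 8 + √(-5486) = 8 + I*√5486 ≈ 8.0 + 74.068*I)
(-23701 + m)*(26761 + 44842) = (-23701 + (8 + I*√5486))*(26761 + 44842) = (-23693 + I*√5486)*71603 = -1696489879 + 71603*I*√5486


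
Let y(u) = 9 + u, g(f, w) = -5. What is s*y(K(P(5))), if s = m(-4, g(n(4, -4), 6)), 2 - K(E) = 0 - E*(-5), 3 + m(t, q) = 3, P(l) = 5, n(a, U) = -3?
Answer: 0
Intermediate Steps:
m(t, q) = 0 (m(t, q) = -3 + 3 = 0)
K(E) = 2 - 5*E (K(E) = 2 - (0 - E*(-5)) = 2 - (0 + 5*E) = 2 - 5*E)
s = 0
s*y(K(P(5))) = 0*(9 + (2 - 5*5)) = 0*(9 + (2 - 25)) = 0*(9 - 23) = 0*(-14) = 0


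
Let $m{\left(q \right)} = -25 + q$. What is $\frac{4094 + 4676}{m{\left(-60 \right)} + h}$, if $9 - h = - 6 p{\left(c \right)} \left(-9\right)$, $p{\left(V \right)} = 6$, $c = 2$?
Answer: $- \frac{877}{40} \approx -21.925$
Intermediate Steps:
$h = -315$ ($h = 9 - \left(-6\right) 6 \left(-9\right) = 9 - \left(-36\right) \left(-9\right) = 9 - 324 = -315$)
$\frac{4094 + 4676}{m{\left(-60 \right)} + h} = \frac{4094 + 4676}{\left(-25 - 60\right) - 315} = \frac{8770}{-85 - 315} = \frac{8770}{-400} = 8770 \left(- \frac{1}{400}\right) = - \frac{877}{40}$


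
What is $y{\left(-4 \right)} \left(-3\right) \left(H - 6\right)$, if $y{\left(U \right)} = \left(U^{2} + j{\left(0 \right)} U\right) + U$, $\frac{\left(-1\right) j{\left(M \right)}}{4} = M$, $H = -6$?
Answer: $432$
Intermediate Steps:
$j{\left(M \right)} = - 4 M$
$y{\left(U \right)} = U + U^{2}$ ($y{\left(U \right)} = \left(U^{2} + \left(-4\right) 0 U\right) + U = \left(U^{2} + 0 U\right) + U = \left(U^{2} + 0\right) + U = U^{2} + U = U + U^{2}$)
$y{\left(-4 \right)} \left(-3\right) \left(H - 6\right) = - 4 \left(1 - 4\right) \left(-3\right) \left(-6 - 6\right) = \left(-4\right) \left(-3\right) \left(-3\right) \left(-12\right) = 12 \left(-3\right) \left(-12\right) = \left(-36\right) \left(-12\right) = 432$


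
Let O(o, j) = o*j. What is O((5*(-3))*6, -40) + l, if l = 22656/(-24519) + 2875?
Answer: 52912623/8173 ≈ 6474.1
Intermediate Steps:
l = 23489823/8173 (l = 22656*(-1/24519) + 2875 = -7552/8173 + 2875 = 23489823/8173 ≈ 2874.1)
O(o, j) = j*o
O((5*(-3))*6, -40) + l = -40*5*(-3)*6 + 23489823/8173 = -(-600)*6 + 23489823/8173 = -40*(-90) + 23489823/8173 = 3600 + 23489823/8173 = 52912623/8173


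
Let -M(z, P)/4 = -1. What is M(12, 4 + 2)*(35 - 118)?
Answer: -332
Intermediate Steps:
M(z, P) = 4 (M(z, P) = -4*(-1) = 4)
M(12, 4 + 2)*(35 - 118) = 4*(35 - 118) = 4*(-83) = -332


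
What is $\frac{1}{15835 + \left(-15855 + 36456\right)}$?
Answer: $\frac{1}{36436} \approx 2.7445 \cdot 10^{-5}$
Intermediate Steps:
$\frac{1}{15835 + \left(-15855 + 36456\right)} = \frac{1}{15835 + 20601} = \frac{1}{36436}$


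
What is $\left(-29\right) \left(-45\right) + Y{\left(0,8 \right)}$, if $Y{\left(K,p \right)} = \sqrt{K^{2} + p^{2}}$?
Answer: $1313$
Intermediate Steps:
$\left(-29\right) \left(-45\right) + Y{\left(0,8 \right)} = \left(-29\right) \left(-45\right) + \sqrt{0^{2} + 8^{2}} = 1305 + \sqrt{0 + 64} = 1305 + \sqrt{64} = 1305 + 8 = 1313$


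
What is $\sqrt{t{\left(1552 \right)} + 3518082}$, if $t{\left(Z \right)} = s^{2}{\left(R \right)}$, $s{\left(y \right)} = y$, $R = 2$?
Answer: $\sqrt{3518086} \approx 1875.7$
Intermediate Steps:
$t{\left(Z \right)} = 4$ ($t{\left(Z \right)} = 2^{2} = 4$)
$\sqrt{t{\left(1552 \right)} + 3518082} = \sqrt{4 + 3518082} = \sqrt{3518086}$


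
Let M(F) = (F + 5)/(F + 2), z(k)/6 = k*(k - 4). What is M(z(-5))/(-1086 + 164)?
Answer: -275/250784 ≈ -0.0010966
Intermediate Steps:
z(k) = 6*k*(-4 + k) (z(k) = 6*(k*(k - 4)) = 6*(k*(-4 + k)) = 6*k*(-4 + k))
M(F) = (5 + F)/(2 + F)
M(z(-5))/(-1086 + 164) = ((5 + 6*(-5)*(-4 - 5))/(2 + 6*(-5)*(-4 - 5)))/(-1086 + 164) = ((5 + 6*(-5)*(-9))/(2 + 6*(-5)*(-9)))/(-922) = -(5 + 270)/(922*(2 + 270)) = -275/(922*272) = -275/250784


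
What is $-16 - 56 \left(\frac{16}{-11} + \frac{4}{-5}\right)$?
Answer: $\frac{6064}{55} \approx 110.25$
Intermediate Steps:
$-16 - 56 \left(\frac{16}{-11} + \frac{4}{-5}\right) = -16 - 56 \left(16 \left(- \frac{1}{11}\right) + 4 \left(- \frac{1}{5}\right)\right) = -16 - 56 \left(- \frac{16}{11} - \frac{4}{5}\right) = -16 - - \frac{6944}{55} = -16 + \frac{6944}{55} = \frac{6064}{55}$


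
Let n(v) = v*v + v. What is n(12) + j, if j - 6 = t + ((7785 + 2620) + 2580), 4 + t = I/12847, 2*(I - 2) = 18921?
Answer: 337715167/25694 ≈ 13144.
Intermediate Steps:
I = 18925/2 (I = 2 + (1/2)*18921 = 2 + 18921/2 = 18925/2 ≈ 9462.5)
t = -83851/25694 (t = -4 + (18925/2)/12847 = -4 + (18925/2)*(1/12847) = -4 + 18925/25694 = -83851/25694 ≈ -3.2634)
j = 333706903/25694 (j = 6 + (-83851/25694 + ((7785 + 2620) + 2580)) = 6 + (-83851/25694 + (10405 + 2580)) = 6 + (-83851/25694 + 12985) = 6 + 333552739/25694 = 333706903/25694 ≈ 12988.)
n(v) = v + v**2 (n(v) = v**2 + v = v + v**2)
n(12) + j = 12*(1 + 12) + 333706903/25694 = 12*13 + 333706903/25694 = 156 + 333706903/25694 = 337715167/25694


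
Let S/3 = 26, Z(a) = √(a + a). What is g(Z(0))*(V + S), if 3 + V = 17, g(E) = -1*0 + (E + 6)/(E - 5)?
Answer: -552/5 ≈ -110.40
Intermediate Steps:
Z(a) = √2*√a (Z(a) = √(2*a) = √2*√a)
S = 78 (S = 3*26 = 78)
g(E) = (6 + E)/(-5 + E) (g(E) = 0 + (6 + E)/(-5 + E) = (6 + E)/(-5 + E))
V = 14 (V = -3 + 17 = 14)
g(Z(0))*(V + S) = ((6 + √2*√0)/(-5 + √2*√0))*(14 + 78) = ((6 + √2*0)/(-5 + √2*0))*92 = ((6 + 0)/(-5 + 0))*92 = (6/(-5))*92 = -⅕*6*92 = -6/5*92 = -552/5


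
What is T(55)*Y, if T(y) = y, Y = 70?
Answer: 3850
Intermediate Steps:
T(55)*Y = 55*70 = 3850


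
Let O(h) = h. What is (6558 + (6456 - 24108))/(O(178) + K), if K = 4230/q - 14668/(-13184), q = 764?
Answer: -2328024128/38747775 ≈ -60.081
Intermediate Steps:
K = 4185917/629536 (K = 4230/764 - 14668/(-13184) = 4230*(1/764) - 14668*(-1/13184) = 2115/382 + 3667/3296 = 4185917/629536 ≈ 6.6492)
(6558 + (6456 - 24108))/(O(178) + K) = (6558 + (6456 - 24108))/(178 + 4185917/629536) = (6558 - 17652)/(116243325/629536) = -11094*629536/116243325 = -2328024128/38747775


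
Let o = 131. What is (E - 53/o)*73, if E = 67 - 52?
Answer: 139576/131 ≈ 1065.5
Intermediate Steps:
E = 15
(E - 53/o)*73 = (15 - 53/131)*73 = (1912/131)*73 = 139576/131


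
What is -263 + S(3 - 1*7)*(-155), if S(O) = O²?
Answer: -2743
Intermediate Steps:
-263 + S(3 - 1*7)*(-155) = -263 + (3 - 1*7)²*(-155) = -263 + (3 - 7)²*(-155) = -263 + (-4)²*(-155) = -263 + 16*(-155) = -263 - 2480 = -2743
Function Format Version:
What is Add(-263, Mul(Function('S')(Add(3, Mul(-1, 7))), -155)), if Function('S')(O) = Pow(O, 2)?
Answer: -2743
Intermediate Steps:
Add(-263, Mul(Function('S')(Add(3, Mul(-1, 7))), -155)) = Add(-263, Mul(Pow(Add(3, Mul(-1, 7)), 2), -155)) = Add(-263, Mul(Pow(Add(3, -7), 2), -155)) = Add(-263, Mul(Pow(-4, 2), -155)) = Add(-263, Mul(16, -155)) = Add(-263, -2480) = -2743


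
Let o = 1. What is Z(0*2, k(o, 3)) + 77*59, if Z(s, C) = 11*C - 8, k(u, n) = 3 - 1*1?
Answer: 4557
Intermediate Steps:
k(u, n) = 2 (k(u, n) = 3 - 1 = 2)
Z(s, C) = -8 + 11*C
Z(0*2, k(o, 3)) + 77*59 = (-8 + 11*2) + 77*59 = (-8 + 22) + 4543 = 14 + 4543 = 4557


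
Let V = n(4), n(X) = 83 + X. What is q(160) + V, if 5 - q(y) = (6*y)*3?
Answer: -2788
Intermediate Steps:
q(y) = 5 - 18*y (q(y) = 5 - 6*y*3 = 5 - 18*y)
V = 87 (V = 83 + 4 = 87)
q(160) + V = (5 - 18*160) + 87 = (5 - 2880) + 87 = -2875 + 87 = -2788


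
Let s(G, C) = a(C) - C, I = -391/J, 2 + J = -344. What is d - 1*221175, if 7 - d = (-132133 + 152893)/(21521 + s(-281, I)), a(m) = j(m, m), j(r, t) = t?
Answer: -4759777288/21521 ≈ -2.2117e+5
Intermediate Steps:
J = -346 (J = -2 - 344 = -346)
a(m) = m
I = 391/346 (I = -391/(-346) = -391*(-1/346) = 391/346 ≈ 1.1301)
s(G, C) = 0 (s(G, C) = C - C = 0)
d = 129887/21521 (d = 7 - (-132133 + 152893)/(21521 + 0) = 7 - 20760/21521 = 129887/21521 ≈ 6.0354)
d - 1*221175 = 129887/21521 - 1*221175 = 129887/21521 - 221175 = -4759777288/21521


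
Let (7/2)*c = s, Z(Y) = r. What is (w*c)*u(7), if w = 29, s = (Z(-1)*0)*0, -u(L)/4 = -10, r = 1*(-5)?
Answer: 0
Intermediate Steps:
r = -5
u(L) = 40 (u(L) = -4*(-10) = 40)
Z(Y) = -5
s = 0 (s = -5*0*0 = 0*0 = 0)
c = 0 (c = (2/7)*0 = 0)
(w*c)*u(7) = (29*0)*40 = 0*40 = 0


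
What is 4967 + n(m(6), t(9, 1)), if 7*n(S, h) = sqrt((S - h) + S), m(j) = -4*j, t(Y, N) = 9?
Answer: 4967 + I*sqrt(57)/7 ≈ 4967.0 + 1.0785*I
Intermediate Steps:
n(S, h) = sqrt(-h + 2*S)/7 (n(S, h) = sqrt((S - h) + S)/7 = sqrt(-h + 2*S)/7)
4967 + n(m(6), t(9, 1)) = 4967 + sqrt(-1*9 + 2*(-4*6))/7 = 4967 + sqrt(-9 + 2*(-24))/7 = 4967 + sqrt(-9 - 48)/7 = 4967 + sqrt(-57)/7 = 4967 + (I*sqrt(57))/7 = 4967 + I*sqrt(57)/7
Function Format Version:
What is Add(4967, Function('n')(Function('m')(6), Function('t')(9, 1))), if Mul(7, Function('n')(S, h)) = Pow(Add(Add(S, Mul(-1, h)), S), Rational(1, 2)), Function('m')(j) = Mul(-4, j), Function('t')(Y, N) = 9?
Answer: Add(4967, Mul(Rational(1, 7), I, Pow(57, Rational(1, 2)))) ≈ Add(4967.0, Mul(1.0785, I))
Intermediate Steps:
Function('n')(S, h) = Mul(Rational(1, 7), Pow(Add(Mul(-1, h), Mul(2, S)), Rational(1, 2))) (Function('n')(S, h) = Mul(Rational(1, 7), Pow(Add(Add(S, Mul(-1, h)), S), Rational(1, 2))) = Mul(Rational(1, 7), Pow(Add(Mul(-1, h), Mul(2, S)), Rational(1, 2))))
Add(4967, Function('n')(Function('m')(6), Function('t')(9, 1))) = Add(4967, Mul(Rational(1, 7), Pow(Add(Mul(-1, 9), Mul(2, Mul(-4, 6))), Rational(1, 2)))) = Add(4967, Mul(Rational(1, 7), Pow(Add(-9, Mul(2, -24)), Rational(1, 2)))) = Add(4967, Mul(Rational(1, 7), Pow(Add(-9, -48), Rational(1, 2)))) = Add(4967, Mul(Rational(1, 7), Pow(-57, Rational(1, 2)))) = Add(4967, Mul(Rational(1, 7), Mul(I, Pow(57, Rational(1, 2))))) = Add(4967, Mul(Rational(1, 7), I, Pow(57, Rational(1, 2))))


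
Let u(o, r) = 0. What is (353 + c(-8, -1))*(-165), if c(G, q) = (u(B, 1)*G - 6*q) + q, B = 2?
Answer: -59070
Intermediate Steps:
c(G, q) = -5*q (c(G, q) = (0*G - 6*q) + q = (0 - 6*q) + q = -6*q + q = -5*q)
(353 + c(-8, -1))*(-165) = (353 - 5*(-1))*(-165) = (353 + 5)*(-165) = 358*(-165) = -59070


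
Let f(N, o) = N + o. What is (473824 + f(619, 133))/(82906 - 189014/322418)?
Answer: 25501974128/4455032949 ≈ 5.7243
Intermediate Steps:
(473824 + f(619, 133))/(82906 - 189014/322418) = (473824 + (619 + 133))/(82906 - 189014/322418) = (473824 + 752)/(82906 - 189014*1/322418) = 474576/(82906 - 94507/161209) = 474576/(13365098847/161209) = 474576*(161209/13365098847) = 25501974128/4455032949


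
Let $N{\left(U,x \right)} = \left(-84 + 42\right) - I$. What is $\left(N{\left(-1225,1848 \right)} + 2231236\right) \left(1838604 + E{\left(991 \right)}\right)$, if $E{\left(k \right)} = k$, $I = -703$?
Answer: $4105786561715$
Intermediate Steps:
$N{\left(U,x \right)} = 661$ ($N{\left(U,x \right)} = \left(-84 + 42\right) - -703 = -42 + 703 = 661$)
$\left(N{\left(-1225,1848 \right)} + 2231236\right) \left(1838604 + E{\left(991 \right)}\right) = \left(661 + 2231236\right) \left(1838604 + 991\right) = 2231897 \cdot 1839595 = 4105786561715$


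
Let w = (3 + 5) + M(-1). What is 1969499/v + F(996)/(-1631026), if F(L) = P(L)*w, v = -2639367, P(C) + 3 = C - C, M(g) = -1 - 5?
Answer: -1606144119886/2152438100271 ≈ -0.74620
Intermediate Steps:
M(g) = -6
P(C) = -3 (P(C) = -3 + (C - C) = -3 + 0 = -3)
w = 2 (w = (3 + 5) - 6 = 8 - 6 = 2)
F(L) = -6 (F(L) = -3*2 = -6)
1969499/v + F(996)/(-1631026) = 1969499/(-2639367) - 6/(-1631026) = 1969499*(-1/2639367) - 6*(-1/1631026) = -1969499/2639367 + 3/815513 = -1606144119886/2152438100271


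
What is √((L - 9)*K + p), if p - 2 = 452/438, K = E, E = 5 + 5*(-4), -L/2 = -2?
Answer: √3742491/219 ≈ 8.8336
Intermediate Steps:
L = 4 (L = -2*(-2) = 4)
E = -15 (E = 5 - 20 = -15)
K = -15
p = 664/219 (p = 2 + 452/438 = 2 + 452*(1/438) = 2 + 226/219 = 664/219 ≈ 3.0320)
√((L - 9)*K + p) = √((4 - 9)*(-15) + 664/219) = √(-5*(-15) + 664/219) = √(75 + 664/219) = √(17089/219) = √3742491/219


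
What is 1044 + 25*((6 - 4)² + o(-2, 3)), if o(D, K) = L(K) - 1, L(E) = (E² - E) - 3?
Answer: 1194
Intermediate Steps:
L(E) = -3 + E² - E
o(D, K) = -4 + K² - K (o(D, K) = (-3 + K² - K) - 1 = -4 + K² - K)
1044 + 25*((6 - 4)² + o(-2, 3)) = 1044 + 25*((6 - 4)² + (-4 + 3² - 1*3)) = 1044 + 25*(2² + (-4 + 9 - 3)) = 1044 + 25*(4 + 2) = 1044 + 25*6 = 1044 + 150 = 1194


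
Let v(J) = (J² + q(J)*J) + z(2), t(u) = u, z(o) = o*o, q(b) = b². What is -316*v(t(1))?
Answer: -1896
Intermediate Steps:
z(o) = o²
v(J) = 4 + J² + J³ (v(J) = (J² + J²*J) + 2² = (J² + J³) + 4 = 4 + J² + J³)
-316*v(t(1)) = -316*(4 + 1² + 1³) = -316*(4 + 1 + 1) = -316*6 = -1896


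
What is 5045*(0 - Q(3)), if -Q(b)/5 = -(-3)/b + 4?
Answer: 126125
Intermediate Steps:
Q(b) = -20 - 15/b (Q(b) = -5*(-(-3)/b + 4) = -5*(3/b + 4) = -5*(4 + 3/b) = -20 - 15/b)
5045*(0 - Q(3)) = 5045*(0 - (-20 - 15/3)) = 5045*(0 - (-20 - 15*1/3)) = 5045*(0 - (-20 - 5)) = 5045*(0 - 1*(-25)) = 5045*(0 + 25) = 5045*25 = 126125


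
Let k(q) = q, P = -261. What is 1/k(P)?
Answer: -1/261 ≈ -0.0038314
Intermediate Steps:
1/k(P) = 1/(-261) = -1/261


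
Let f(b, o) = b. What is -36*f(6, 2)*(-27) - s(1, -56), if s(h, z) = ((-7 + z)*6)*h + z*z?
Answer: 3074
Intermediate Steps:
s(h, z) = z**2 + h*(-42 + 6*z) (s(h, z) = (-42 + 6*z)*h + z**2 = h*(-42 + 6*z) + z**2 = z**2 + h*(-42 + 6*z))
-36*f(6, 2)*(-27) - s(1, -56) = -36*6*(-27) - ((-56)**2 - 42*1 + 6*1*(-56)) = -216*(-27) - (3136 - 42 - 336) = 5832 - 1*2758 = 5832 - 2758 = 3074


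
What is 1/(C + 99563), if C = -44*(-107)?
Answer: 1/104271 ≈ 9.5904e-6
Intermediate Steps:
C = 4708
1/(C + 99563) = 1/(4708 + 99563) = 1/104271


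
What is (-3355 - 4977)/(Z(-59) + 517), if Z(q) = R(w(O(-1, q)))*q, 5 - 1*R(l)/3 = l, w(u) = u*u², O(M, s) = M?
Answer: 8332/545 ≈ 15.288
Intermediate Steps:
w(u) = u³
R(l) = 15 - 3*l
Z(q) = 18*q (Z(q) = (15 - 3*(-1)³)*q = (15 - 3*(-1))*q = (15 + 3)*q = 18*q)
(-3355 - 4977)/(Z(-59) + 517) = (-3355 - 4977)/(18*(-59) + 517) = -8332/(-1062 + 517) = -8332/(-545) = -8332*(-1/545) = 8332/545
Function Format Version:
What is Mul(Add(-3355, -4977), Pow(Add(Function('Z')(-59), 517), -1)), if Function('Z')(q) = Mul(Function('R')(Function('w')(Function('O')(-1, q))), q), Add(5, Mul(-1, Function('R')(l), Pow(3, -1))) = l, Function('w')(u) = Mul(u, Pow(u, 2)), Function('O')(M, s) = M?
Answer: Rational(8332, 545) ≈ 15.288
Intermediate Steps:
Function('w')(u) = Pow(u, 3)
Function('R')(l) = Add(15, Mul(-3, l))
Function('Z')(q) = Mul(18, q) (Function('Z')(q) = Mul(Add(15, Mul(-3, Pow(-1, 3))), q) = Mul(Add(15, Mul(-3, -1)), q) = Mul(Add(15, 3), q) = Mul(18, q))
Mul(Add(-3355, -4977), Pow(Add(Function('Z')(-59), 517), -1)) = Mul(Add(-3355, -4977), Pow(Add(Mul(18, -59), 517), -1)) = Mul(-8332, Pow(Add(-1062, 517), -1)) = Mul(-8332, Pow(-545, -1)) = Mul(-8332, Rational(-1, 545)) = Rational(8332, 545)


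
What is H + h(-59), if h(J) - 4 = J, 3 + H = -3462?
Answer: -3520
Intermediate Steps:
H = -3465 (H = -3 - 3462 = -3465)
h(J) = 4 + J
H + h(-59) = -3465 + (4 - 59) = -3465 - 55 = -3520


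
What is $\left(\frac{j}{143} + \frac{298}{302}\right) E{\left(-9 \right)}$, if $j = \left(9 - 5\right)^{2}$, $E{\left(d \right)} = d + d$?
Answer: $- \frac{427014}{21593} \approx -19.776$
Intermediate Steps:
$E{\left(d \right)} = 2 d$
$j = 16$ ($j = 4^{2} = 16$)
$\left(\frac{j}{143} + \frac{298}{302}\right) E{\left(-9 \right)} = \left(\frac{16}{143} + \frac{298}{302}\right) 2 \left(-9\right) = \left(16 \cdot \frac{1}{143} + 298 \cdot \frac{1}{302}\right) \left(-18\right) = \left(\frac{16}{143} + \frac{149}{151}\right) \left(-18\right) = \frac{23723}{21593} \left(-18\right) = - \frac{427014}{21593}$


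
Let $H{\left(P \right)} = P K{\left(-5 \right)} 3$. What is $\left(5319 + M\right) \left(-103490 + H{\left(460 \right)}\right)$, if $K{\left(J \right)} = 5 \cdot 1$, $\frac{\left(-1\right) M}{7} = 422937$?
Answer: $285446631600$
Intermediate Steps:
$M = -2960559$ ($M = \left(-7\right) 422937 = -2960559$)
$K{\left(J \right)} = 5$
$H{\left(P \right)} = 15 P$ ($H{\left(P \right)} = P 5 \cdot 3 = 5 P 3 = 15 P$)
$\left(5319 + M\right) \left(-103490 + H{\left(460 \right)}\right) = \left(5319 - 2960559\right) \left(-103490 + 15 \cdot 460\right) = - 2955240 \left(-103490 + 6900\right) = \left(-2955240\right) \left(-96590\right) = 285446631600$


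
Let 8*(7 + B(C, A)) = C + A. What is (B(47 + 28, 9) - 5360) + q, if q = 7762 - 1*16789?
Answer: -28767/2 ≈ -14384.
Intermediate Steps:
B(C, A) = -7 + A/8 + C/8 (B(C, A) = -7 + (C + A)/8 = -7 + (A + C)/8 = -7 + (A/8 + C/8) = -7 + A/8 + C/8)
q = -9027 (q = 7762 - 16789 = -9027)
(B(47 + 28, 9) - 5360) + q = ((-7 + (⅛)*9 + (47 + 28)/8) - 5360) - 9027 = ((-7 + 9/8 + (⅛)*75) - 5360) - 9027 = ((-7 + 9/8 + 75/8) - 5360) - 9027 = (7/2 - 5360) - 9027 = -10713/2 - 9027 = -28767/2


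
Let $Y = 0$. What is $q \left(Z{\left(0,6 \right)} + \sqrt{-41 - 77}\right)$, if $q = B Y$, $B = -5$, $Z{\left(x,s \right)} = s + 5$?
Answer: $0$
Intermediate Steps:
$Z{\left(x,s \right)} = 5 + s$
$q = 0$ ($q = \left(-5\right) 0 = 0$)
$q \left(Z{\left(0,6 \right)} + \sqrt{-41 - 77}\right) = 0 \left(\left(5 + 6\right) + \sqrt{-41 - 77}\right) = 0 \left(11 + \sqrt{-118}\right) = 0 \left(11 + i \sqrt{118}\right) = 0$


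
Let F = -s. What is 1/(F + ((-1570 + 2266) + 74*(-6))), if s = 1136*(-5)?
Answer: 1/5932 ≈ 0.00016858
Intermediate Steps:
s = -5680
F = 5680 (F = -1*(-5680) = 5680)
1/(F + ((-1570 + 2266) + 74*(-6))) = 1/(5680 + ((-1570 + 2266) + 74*(-6))) = 1/(5680 + (696 - 444)) = 1/(5680 + 252) = 1/5932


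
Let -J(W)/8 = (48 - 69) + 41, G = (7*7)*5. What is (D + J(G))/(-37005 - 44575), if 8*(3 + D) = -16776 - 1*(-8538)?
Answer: 4771/326320 ≈ 0.014621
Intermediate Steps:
G = 245 (G = 49*5 = 245)
D = -4131/4 (D = -3 + (-16776 - 1*(-8538))/8 = -3 + (-16776 + 8538)/8 = -3 + (1/8)*(-8238) = -3 - 4119/4 = -4131/4 ≈ -1032.8)
J(W) = -160 (J(W) = -8*((48 - 69) + 41) = -8*(-21 + 41) = -8*20 = -160)
(D + J(G))/(-37005 - 44575) = (-4131/4 - 160)/(-37005 - 44575) = -4771/4/(-81580) = -4771/4*(-1/81580) = 4771/326320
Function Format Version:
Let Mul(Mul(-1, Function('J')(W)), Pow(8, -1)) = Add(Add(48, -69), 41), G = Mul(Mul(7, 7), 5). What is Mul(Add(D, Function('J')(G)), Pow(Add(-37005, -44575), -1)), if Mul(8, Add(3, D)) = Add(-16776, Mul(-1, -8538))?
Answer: Rational(4771, 326320) ≈ 0.014621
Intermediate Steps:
G = 245 (G = Mul(49, 5) = 245)
D = Rational(-4131, 4) (D = Add(-3, Mul(Rational(1, 8), Add(-16776, Mul(-1, -8538)))) = Add(-3, Mul(Rational(1, 8), Add(-16776, 8538))) = Add(-3, Mul(Rational(1, 8), -8238)) = Add(-3, Rational(-4119, 4)) = Rational(-4131, 4) ≈ -1032.8)
Function('J')(W) = -160 (Function('J')(W) = Mul(-8, Add(Add(48, -69), 41)) = Mul(-8, Add(-21, 41)) = Mul(-8, 20) = -160)
Mul(Add(D, Function('J')(G)), Pow(Add(-37005, -44575), -1)) = Mul(Add(Rational(-4131, 4), -160), Pow(Add(-37005, -44575), -1)) = Mul(Rational(-4771, 4), Pow(-81580, -1)) = Mul(Rational(-4771, 4), Rational(-1, 81580)) = Rational(4771, 326320)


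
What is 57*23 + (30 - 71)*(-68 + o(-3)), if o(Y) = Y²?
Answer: 3730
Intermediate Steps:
57*23 + (30 - 71)*(-68 + o(-3)) = 57*23 + (30 - 71)*(-68 + (-3)²) = 1311 - 41*(-68 + 9) = 1311 - 41*(-59) = 1311 + 2419 = 3730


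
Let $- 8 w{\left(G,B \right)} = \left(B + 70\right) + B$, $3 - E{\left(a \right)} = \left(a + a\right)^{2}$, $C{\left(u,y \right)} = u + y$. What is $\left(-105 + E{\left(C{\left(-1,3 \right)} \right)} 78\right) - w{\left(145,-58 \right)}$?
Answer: $- \frac{4499}{4} \approx -1124.8$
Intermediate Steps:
$E{\left(a \right)} = 3 - 4 a^{2}$ ($E{\left(a \right)} = 3 - \left(a + a\right)^{2} = 3 - \left(2 a\right)^{2} = 3 - 4 a^{2}$)
$w{\left(G,B \right)} = - \frac{35}{4} - \frac{B}{4}$ ($w{\left(G,B \right)} = - \frac{\left(B + 70\right) + B}{8} = - \frac{\left(70 + B\right) + B}{8} = - \frac{70 + 2 B}{8} = - \frac{35}{4} - \frac{B}{4}$)
$\left(-105 + E{\left(C{\left(-1,3 \right)} \right)} 78\right) - w{\left(145,-58 \right)} = \left(-105 + \left(3 - 4 \left(-1 + 3\right)^{2}\right) 78\right) - \left(- \frac{35}{4} - - \frac{29}{2}\right) = \left(-105 + \left(3 - 4 \cdot 2^{2}\right) 78\right) - \left(- \frac{35}{4} + \frac{29}{2}\right) = \left(-105 + \left(3 - 16\right) 78\right) - \frac{23}{4} = \left(-105 - 1014\right) - \frac{23}{4} = -1119 - \frac{23}{4} = - \frac{4499}{4}$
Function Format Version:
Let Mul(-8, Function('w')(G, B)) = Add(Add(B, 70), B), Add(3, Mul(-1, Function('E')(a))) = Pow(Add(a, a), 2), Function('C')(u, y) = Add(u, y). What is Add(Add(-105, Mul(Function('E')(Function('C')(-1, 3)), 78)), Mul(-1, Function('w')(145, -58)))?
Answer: Rational(-4499, 4) ≈ -1124.8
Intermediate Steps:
Function('E')(a) = Add(3, Mul(-4, Pow(a, 2))) (Function('E')(a) = Add(3, Mul(-1, Pow(Add(a, a), 2))) = Add(3, Mul(-1, Pow(Mul(2, a), 2))) = Add(3, Mul(-1, Mul(4, Pow(a, 2)))) = Add(3, Mul(-4, Pow(a, 2))))
Function('w')(G, B) = Add(Rational(-35, 4), Mul(Rational(-1, 4), B)) (Function('w')(G, B) = Mul(Rational(-1, 8), Add(Add(B, 70), B)) = Mul(Rational(-1, 8), Add(Add(70, B), B)) = Mul(Rational(-1, 8), Add(70, Mul(2, B))) = Add(Rational(-35, 4), Mul(Rational(-1, 4), B)))
Add(Add(-105, Mul(Function('E')(Function('C')(-1, 3)), 78)), Mul(-1, Function('w')(145, -58))) = Add(Add(-105, Mul(Add(3, Mul(-4, Pow(Add(-1, 3), 2))), 78)), Mul(-1, Add(Rational(-35, 4), Mul(Rational(-1, 4), -58)))) = Add(Add(-105, Mul(Add(3, Mul(-4, Pow(2, 2))), 78)), Mul(-1, Add(Rational(-35, 4), Rational(29, 2)))) = Add(Add(-105, Mul(Add(3, Mul(-4, 4)), 78)), Mul(-1, Rational(23, 4))) = Add(Add(-105, Mul(Add(3, -16), 78)), Rational(-23, 4)) = Add(Add(-105, Mul(-13, 78)), Rational(-23, 4)) = Add(Add(-105, -1014), Rational(-23, 4)) = Add(-1119, Rational(-23, 4)) = Rational(-4499, 4)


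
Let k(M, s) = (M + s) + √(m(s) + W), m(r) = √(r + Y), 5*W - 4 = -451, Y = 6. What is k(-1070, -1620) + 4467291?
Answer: 4464601 + √(-2235 + 25*I*√1614)/5 ≈ 4.4646e+6 + 9.6802*I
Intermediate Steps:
W = -447/5 (W = ⅘ + (⅕)*(-451) = ⅘ - 451/5 = -447/5 ≈ -89.400)
m(r) = √(6 + r) (m(r) = √(r + 6) = √(6 + r))
k(M, s) = M + s + √(-447/5 + √(6 + s)) (k(M, s) = (M + s) + √(√(6 + s) - 447/5) = (M + s) + √(-447/5 + √(6 + s)) = M + s + √(-447/5 + √(6 + s)))
k(-1070, -1620) + 4467291 = (-1070 - 1620 + √(-2235 + 25*√(6 - 1620))/5) + 4467291 = (-1070 - 1620 + √(-2235 + 25*√(-1614))/5) + 4467291 = (-1070 - 1620 + √(-2235 + 25*(I*√1614))/5) + 4467291 = (-1070 - 1620 + √(-2235 + 25*I*√1614)/5) + 4467291 = (-2690 + √(-2235 + 25*I*√1614)/5) + 4467291 = 4464601 + √(-2235 + 25*I*√1614)/5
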